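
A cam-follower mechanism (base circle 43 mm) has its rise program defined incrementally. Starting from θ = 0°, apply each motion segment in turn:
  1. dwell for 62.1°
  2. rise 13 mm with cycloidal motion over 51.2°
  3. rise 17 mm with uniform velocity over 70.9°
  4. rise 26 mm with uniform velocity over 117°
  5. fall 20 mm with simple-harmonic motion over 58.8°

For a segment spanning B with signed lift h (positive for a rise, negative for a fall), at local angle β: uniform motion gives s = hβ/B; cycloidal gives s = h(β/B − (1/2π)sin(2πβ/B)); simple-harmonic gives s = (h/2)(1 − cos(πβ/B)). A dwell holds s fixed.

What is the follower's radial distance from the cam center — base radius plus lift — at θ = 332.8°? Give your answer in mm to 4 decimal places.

seg 1 [0°–62.1°] dwell: s stays 0.0000
seg 2 [62.1°–113.3°] cycloidal, h=13: full span → s += 13 → s = 13.0000
seg 3 [113.3°–184.2°] uniform, h=17: full span → s += 17 → s = 30.0000
seg 4 [184.2°–301.2°] uniform, h=26: full span → s += 26 → s = 56.0000
seg 5 [301.2°–360°] simple-harmonic, h=-20: θ=332.8° here. β=31.6, B=58.8. -20/2·(1 − cos(π·0.5374)) = -11.1727 → s = 44.8273
radial distance = base radius + s = 43 + 44.8273 = 87.8273

87.8273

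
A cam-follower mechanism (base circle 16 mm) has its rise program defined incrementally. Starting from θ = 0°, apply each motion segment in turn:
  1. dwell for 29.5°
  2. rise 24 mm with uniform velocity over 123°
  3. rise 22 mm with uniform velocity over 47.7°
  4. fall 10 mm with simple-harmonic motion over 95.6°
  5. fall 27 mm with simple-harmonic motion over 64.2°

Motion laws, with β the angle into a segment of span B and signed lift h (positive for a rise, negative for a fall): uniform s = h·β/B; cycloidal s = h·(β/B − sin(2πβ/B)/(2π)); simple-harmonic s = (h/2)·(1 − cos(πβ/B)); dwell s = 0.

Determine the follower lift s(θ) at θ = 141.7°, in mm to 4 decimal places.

seg 1 [0°–29.5°] dwell: s stays 0.0000
seg 2 [29.5°–152.5°] uniform, h=24: θ=141.7° here. β=112.2, B=123. 24·112.2/123 = 21.8927 → s = 21.8927

21.8927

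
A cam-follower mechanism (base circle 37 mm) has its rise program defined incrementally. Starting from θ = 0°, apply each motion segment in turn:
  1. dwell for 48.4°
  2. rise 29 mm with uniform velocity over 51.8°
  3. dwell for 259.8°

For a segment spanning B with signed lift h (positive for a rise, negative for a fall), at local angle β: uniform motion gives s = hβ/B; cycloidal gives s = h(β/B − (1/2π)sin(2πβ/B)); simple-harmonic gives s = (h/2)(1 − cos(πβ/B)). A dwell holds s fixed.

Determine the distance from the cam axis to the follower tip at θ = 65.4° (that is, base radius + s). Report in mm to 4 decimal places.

seg 1 [0°–48.4°] dwell: s stays 0.0000
seg 2 [48.4°–100.2°] uniform, h=29: θ=65.4° here. β=17, B=51.8. 29·17/51.8 = 9.5174 → s = 9.5174
radial distance = base radius + s = 37 + 9.5174 = 46.5174

46.5174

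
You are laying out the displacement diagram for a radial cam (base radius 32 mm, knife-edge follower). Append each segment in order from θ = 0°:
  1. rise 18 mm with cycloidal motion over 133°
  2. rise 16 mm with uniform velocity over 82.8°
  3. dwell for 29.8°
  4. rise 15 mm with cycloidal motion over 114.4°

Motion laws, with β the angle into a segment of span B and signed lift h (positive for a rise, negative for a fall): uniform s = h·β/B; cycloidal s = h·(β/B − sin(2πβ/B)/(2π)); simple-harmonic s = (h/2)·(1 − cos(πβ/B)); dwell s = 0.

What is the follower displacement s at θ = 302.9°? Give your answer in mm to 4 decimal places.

seg 1 [0°–133°] cycloidal, h=18: full span → s += 18 → s = 18.0000
seg 2 [133°–215.8°] uniform, h=16: full span → s += 16 → s = 34.0000
seg 3 [215.8°–245.6°] dwell: s stays 34.0000
seg 4 [245.6°–360°] cycloidal, h=15: θ=302.9° here. β=57.3, B=114.4. 15·(0.5009 − sin(2π·0.5009)/(2π)) = 7.5262 → s = 41.5262

41.5262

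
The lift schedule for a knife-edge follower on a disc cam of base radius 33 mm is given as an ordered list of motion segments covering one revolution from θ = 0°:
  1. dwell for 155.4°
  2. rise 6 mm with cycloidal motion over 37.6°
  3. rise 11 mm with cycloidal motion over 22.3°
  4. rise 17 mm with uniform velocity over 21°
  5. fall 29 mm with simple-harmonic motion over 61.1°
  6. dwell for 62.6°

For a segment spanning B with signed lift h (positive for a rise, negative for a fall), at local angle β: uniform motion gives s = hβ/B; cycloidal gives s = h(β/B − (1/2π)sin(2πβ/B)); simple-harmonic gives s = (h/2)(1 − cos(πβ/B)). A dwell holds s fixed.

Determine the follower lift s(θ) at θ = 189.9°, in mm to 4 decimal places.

seg 1 [0°–155.4°] dwell: s stays 0.0000
seg 2 [155.4°–193°] cycloidal, h=6: θ=189.9° here. β=34.5, B=37.6. 6·(0.9176 − sin(2π·0.9176)/(2π)) = 5.9782 → s = 5.9782

5.9782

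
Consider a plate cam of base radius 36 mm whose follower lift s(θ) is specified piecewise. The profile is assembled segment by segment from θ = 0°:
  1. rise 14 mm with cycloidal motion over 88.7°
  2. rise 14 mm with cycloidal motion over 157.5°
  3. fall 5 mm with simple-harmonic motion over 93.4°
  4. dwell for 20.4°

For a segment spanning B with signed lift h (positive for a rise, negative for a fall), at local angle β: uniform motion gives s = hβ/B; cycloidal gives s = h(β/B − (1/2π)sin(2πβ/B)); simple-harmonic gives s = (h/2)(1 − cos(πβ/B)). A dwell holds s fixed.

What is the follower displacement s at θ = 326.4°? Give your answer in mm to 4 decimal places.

seg 1 [0°–88.7°] cycloidal, h=14: full span → s += 14 → s = 14.0000
seg 2 [88.7°–246.2°] cycloidal, h=14: full span → s += 14 → s = 28.0000
seg 3 [246.2°–339.6°] simple-harmonic, h=-5: θ=326.4° here. β=80.2, B=93.4. -5/2·(1 − cos(π·0.8587)) = -4.7576 → s = 23.2424

23.2424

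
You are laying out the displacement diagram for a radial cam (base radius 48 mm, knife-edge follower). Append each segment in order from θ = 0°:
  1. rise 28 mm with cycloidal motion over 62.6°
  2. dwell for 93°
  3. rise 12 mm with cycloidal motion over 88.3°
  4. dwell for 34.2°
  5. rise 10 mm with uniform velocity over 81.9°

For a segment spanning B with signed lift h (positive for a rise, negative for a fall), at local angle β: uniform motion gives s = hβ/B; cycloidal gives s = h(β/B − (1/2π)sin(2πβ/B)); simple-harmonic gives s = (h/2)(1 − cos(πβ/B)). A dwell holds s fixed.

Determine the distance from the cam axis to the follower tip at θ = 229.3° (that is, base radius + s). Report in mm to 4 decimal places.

seg 1 [0°–62.6°] cycloidal, h=28: full span → s += 28 → s = 28.0000
seg 2 [62.6°–155.6°] dwell: s stays 28.0000
seg 3 [155.6°–243.9°] cycloidal, h=12: θ=229.3° here. β=73.7, B=88.3. 12·(0.8347 − sin(2π·0.8347)/(2π)) = 11.6619 → s = 39.6619
radial distance = base radius + s = 48 + 39.6619 = 87.6619

87.6619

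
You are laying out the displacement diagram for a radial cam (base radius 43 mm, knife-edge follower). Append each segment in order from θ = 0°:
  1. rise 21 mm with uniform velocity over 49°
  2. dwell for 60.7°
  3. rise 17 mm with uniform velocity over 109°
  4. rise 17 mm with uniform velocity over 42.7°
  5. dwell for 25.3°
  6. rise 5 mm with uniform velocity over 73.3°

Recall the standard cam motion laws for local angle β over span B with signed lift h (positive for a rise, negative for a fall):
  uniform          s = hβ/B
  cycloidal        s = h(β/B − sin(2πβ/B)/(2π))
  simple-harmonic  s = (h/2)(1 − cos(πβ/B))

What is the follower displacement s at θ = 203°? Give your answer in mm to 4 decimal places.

seg 1 [0°–49°] uniform, h=21: full span → s += 21 → s = 21.0000
seg 2 [49°–109.7°] dwell: s stays 21.0000
seg 3 [109.7°–218.7°] uniform, h=17: θ=203° here. β=93.3, B=109. 17·93.3/109 = 14.5514 → s = 35.5514

35.5514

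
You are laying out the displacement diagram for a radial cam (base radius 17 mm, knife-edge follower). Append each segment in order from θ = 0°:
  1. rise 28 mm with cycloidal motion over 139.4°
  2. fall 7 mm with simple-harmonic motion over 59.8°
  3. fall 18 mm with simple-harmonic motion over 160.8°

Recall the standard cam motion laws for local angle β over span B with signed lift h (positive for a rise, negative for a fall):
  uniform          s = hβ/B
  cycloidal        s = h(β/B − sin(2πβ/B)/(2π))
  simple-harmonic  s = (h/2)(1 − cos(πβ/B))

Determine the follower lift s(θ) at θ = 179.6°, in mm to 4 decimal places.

seg 1 [0°–139.4°] cycloidal, h=28: full span → s += 28 → s = 28.0000
seg 2 [139.4°–199.2°] simple-harmonic, h=-7: θ=179.6° here. β=40.2, B=59.8. -7/2·(1 − cos(π·0.6722)) = -5.3028 → s = 22.6972

22.6972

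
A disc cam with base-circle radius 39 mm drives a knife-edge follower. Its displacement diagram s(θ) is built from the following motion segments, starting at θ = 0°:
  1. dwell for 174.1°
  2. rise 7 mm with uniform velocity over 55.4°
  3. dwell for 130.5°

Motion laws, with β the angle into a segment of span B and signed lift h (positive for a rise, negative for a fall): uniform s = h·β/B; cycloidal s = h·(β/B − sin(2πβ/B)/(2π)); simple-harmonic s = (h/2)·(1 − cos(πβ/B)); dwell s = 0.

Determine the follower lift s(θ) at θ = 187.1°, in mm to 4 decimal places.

seg 1 [0°–174.1°] dwell: s stays 0.0000
seg 2 [174.1°–229.5°] uniform, h=7: θ=187.1° here. β=13, B=55.4. 7·13/55.4 = 1.6426 → s = 1.6426

1.6426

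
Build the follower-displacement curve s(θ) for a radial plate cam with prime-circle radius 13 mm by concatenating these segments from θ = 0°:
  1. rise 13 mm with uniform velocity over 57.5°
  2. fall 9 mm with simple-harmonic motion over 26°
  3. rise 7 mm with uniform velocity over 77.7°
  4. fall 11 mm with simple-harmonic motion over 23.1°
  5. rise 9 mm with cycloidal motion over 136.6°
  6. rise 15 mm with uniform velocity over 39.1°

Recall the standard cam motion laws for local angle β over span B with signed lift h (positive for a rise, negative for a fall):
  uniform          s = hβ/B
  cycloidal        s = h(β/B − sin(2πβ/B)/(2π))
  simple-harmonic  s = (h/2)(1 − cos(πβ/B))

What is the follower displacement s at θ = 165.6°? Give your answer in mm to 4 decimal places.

seg 1 [0°–57.5°] uniform, h=13: full span → s += 13 → s = 13.0000
seg 2 [57.5°–83.5°] simple-harmonic, h=-9: full span → s += -9 → s = 4.0000
seg 3 [83.5°–161.2°] uniform, h=7: full span → s += 7 → s = 11.0000
seg 4 [161.2°–184.3°] simple-harmonic, h=-11: θ=165.6° here. β=4.4, B=23.1. -11/2·(1 − cos(π·0.1905)) = -0.9557 → s = 10.0443

10.0443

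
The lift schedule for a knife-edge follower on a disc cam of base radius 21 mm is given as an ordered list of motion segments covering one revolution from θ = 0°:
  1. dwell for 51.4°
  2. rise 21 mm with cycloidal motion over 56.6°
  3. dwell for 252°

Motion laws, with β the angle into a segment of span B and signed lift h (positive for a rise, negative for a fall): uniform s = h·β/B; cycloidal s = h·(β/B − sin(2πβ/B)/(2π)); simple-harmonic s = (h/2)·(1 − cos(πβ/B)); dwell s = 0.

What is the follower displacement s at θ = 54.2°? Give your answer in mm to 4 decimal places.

seg 1 [0°–51.4°] dwell: s stays 0.0000
seg 2 [51.4°–108°] cycloidal, h=21: θ=54.2° here. β=2.8, B=56.6. 21·(0.0495 − sin(2π·0.0495)/(2π)) = 0.0166 → s = 0.0166

0.0166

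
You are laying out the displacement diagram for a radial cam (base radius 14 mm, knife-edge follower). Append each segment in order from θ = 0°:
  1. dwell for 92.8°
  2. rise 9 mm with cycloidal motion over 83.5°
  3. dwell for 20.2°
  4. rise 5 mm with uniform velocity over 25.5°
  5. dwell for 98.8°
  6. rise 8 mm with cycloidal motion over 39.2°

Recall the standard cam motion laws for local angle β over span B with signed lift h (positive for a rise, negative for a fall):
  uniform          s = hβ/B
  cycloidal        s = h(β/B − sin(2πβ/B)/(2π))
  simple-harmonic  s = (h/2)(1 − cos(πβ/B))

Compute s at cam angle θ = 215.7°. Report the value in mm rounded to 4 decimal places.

seg 1 [0°–92.8°] dwell: s stays 0.0000
seg 2 [92.8°–176.3°] cycloidal, h=9: full span → s += 9 → s = 9.0000
seg 3 [176.3°–196.5°] dwell: s stays 9.0000
seg 4 [196.5°–222°] uniform, h=5: θ=215.7° here. β=19.2, B=25.5. 5·19.2/25.5 = 3.7647 → s = 12.7647

12.7647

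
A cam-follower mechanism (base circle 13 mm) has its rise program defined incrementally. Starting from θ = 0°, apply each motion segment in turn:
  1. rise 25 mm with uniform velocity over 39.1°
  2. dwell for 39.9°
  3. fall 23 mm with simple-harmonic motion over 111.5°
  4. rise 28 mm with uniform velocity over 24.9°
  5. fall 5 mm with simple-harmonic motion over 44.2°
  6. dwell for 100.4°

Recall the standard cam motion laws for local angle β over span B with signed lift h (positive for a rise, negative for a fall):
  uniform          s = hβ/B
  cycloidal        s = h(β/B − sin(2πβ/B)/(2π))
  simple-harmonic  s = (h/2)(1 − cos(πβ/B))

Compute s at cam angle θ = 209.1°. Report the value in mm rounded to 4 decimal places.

seg 1 [0°–39.1°] uniform, h=25: full span → s += 25 → s = 25.0000
seg 2 [39.1°–79°] dwell: s stays 25.0000
seg 3 [79°–190.5°] simple-harmonic, h=-23: full span → s += -23 → s = 2.0000
seg 4 [190.5°–215.4°] uniform, h=28: θ=209.1° here. β=18.6, B=24.9. 28·18.6/24.9 = 20.9157 → s = 22.9157

22.9157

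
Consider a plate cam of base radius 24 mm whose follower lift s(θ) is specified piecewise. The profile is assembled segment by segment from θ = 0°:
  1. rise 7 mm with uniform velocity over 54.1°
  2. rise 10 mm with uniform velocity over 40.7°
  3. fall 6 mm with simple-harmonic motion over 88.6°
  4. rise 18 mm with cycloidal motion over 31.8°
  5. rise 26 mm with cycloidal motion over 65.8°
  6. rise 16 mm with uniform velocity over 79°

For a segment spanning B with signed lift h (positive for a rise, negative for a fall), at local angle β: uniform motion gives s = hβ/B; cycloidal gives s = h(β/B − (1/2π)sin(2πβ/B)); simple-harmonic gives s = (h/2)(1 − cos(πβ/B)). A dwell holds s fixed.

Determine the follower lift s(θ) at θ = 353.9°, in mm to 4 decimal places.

seg 1 [0°–54.1°] uniform, h=7: full span → s += 7 → s = 7.0000
seg 2 [54.1°–94.8°] uniform, h=10: full span → s += 10 → s = 17.0000
seg 3 [94.8°–183.4°] simple-harmonic, h=-6: full span → s += -6 → s = 11.0000
seg 4 [183.4°–215.2°] cycloidal, h=18: full span → s += 18 → s = 29.0000
seg 5 [215.2°–281°] cycloidal, h=26: full span → s += 26 → s = 55.0000
seg 6 [281°–360°] uniform, h=16: θ=353.9° here. β=72.9, B=79. 16·72.9/79 = 14.7646 → s = 69.7646

69.7646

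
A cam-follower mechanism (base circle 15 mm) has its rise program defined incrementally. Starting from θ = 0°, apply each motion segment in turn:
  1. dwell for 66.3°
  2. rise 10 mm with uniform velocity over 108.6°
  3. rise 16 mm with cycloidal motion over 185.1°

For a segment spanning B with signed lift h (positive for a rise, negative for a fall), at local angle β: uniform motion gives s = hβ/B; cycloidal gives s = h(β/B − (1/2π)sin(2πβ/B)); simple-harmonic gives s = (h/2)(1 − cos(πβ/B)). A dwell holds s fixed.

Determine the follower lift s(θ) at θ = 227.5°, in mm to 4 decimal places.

seg 1 [0°–66.3°] dwell: s stays 0.0000
seg 2 [66.3°–174.9°] uniform, h=10: full span → s += 10 → s = 10.0000
seg 3 [174.9°–360°] cycloidal, h=16: θ=227.5° here. β=52.6, B=185.1. 16·(0.2842 − sin(2π·0.2842)/(2π)) = 2.0587 → s = 12.0587

12.0587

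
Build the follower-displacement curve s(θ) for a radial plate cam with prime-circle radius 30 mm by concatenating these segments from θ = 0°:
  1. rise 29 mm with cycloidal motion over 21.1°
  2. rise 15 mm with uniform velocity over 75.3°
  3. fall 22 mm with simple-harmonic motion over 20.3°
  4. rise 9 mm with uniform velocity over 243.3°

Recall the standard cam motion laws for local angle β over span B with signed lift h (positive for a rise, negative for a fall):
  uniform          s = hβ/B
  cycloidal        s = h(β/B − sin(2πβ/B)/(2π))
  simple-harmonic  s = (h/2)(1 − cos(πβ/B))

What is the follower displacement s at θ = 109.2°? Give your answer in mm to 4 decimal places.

seg 1 [0°–21.1°] cycloidal, h=29: full span → s += 29 → s = 29.0000
seg 2 [21.1°–96.4°] uniform, h=15: full span → s += 15 → s = 44.0000
seg 3 [96.4°–116.7°] simple-harmonic, h=-22: θ=109.2° here. β=12.8, B=20.3. -22/2·(1 − cos(π·0.6305)) = -15.3858 → s = 28.6142

28.6142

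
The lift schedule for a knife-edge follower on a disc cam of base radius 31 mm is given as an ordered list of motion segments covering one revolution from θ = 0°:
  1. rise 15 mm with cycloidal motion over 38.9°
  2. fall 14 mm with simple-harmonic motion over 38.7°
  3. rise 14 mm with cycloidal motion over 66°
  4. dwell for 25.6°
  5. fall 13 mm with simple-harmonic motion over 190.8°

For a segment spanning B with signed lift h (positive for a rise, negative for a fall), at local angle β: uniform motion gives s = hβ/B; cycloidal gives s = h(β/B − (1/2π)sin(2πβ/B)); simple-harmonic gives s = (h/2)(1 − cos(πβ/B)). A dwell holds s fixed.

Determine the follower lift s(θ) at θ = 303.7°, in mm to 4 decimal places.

seg 1 [0°–38.9°] cycloidal, h=15: full span → s += 15 → s = 15.0000
seg 2 [38.9°–77.6°] simple-harmonic, h=-14: full span → s += -14 → s = 1.0000
seg 3 [77.6°–143.6°] cycloidal, h=14: full span → s += 14 → s = 15.0000
seg 4 [143.6°–169.2°] dwell: s stays 15.0000
seg 5 [169.2°–360°] simple-harmonic, h=-13: θ=303.7° here. β=134.5, B=190.8. -13/2·(1 − cos(π·0.7049)) = -10.4015 → s = 4.5985

4.5985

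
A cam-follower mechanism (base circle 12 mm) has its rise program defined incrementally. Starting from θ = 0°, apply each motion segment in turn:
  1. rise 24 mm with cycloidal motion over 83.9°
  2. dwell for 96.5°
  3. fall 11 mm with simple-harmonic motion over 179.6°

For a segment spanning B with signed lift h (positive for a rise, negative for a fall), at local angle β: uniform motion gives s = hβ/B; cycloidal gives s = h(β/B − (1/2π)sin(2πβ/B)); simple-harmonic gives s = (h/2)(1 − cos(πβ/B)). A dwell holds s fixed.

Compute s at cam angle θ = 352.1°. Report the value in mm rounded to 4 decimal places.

seg 1 [0°–83.9°] cycloidal, h=24: full span → s += 24 → s = 24.0000
seg 2 [83.9°–180.4°] dwell: s stays 24.0000
seg 3 [180.4°–360°] simple-harmonic, h=-11: θ=352.1° here. β=171.7, B=179.6. -11/2·(1 − cos(π·0.9560)) = -10.9476 → s = 13.0524

13.0524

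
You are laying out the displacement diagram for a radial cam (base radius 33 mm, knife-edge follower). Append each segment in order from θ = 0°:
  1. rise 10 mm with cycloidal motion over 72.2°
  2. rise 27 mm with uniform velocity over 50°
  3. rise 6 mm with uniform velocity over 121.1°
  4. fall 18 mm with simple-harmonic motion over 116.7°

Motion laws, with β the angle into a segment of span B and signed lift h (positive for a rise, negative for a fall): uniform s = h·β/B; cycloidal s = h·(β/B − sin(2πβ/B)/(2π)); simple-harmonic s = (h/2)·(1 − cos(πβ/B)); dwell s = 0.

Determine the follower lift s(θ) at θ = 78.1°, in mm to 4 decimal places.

seg 1 [0°–72.2°] cycloidal, h=10: full span → s += 10 → s = 10.0000
seg 2 [72.2°–122.2°] uniform, h=27: θ=78.1° here. β=5.9, B=50. 27·5.9/50 = 3.1860 → s = 13.1860

13.1860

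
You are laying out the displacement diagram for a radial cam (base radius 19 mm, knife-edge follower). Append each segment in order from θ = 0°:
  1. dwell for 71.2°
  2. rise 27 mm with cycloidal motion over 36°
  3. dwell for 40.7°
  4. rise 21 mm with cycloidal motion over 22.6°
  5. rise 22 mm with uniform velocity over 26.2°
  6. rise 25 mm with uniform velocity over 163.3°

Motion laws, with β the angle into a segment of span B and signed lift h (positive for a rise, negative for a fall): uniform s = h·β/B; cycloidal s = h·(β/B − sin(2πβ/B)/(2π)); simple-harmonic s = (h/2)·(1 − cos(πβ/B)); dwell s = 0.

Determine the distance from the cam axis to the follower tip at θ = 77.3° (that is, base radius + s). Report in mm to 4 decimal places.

seg 1 [0°–71.2°] dwell: s stays 0.0000
seg 2 [71.2°–107.2°] cycloidal, h=27: θ=77.3° here. β=6.1, B=36. 27·(0.1694 − sin(2π·0.1694)/(2π)) = 0.8166 → s = 0.8166
radial distance = base radius + s = 19 + 0.8166 = 19.8166

19.8166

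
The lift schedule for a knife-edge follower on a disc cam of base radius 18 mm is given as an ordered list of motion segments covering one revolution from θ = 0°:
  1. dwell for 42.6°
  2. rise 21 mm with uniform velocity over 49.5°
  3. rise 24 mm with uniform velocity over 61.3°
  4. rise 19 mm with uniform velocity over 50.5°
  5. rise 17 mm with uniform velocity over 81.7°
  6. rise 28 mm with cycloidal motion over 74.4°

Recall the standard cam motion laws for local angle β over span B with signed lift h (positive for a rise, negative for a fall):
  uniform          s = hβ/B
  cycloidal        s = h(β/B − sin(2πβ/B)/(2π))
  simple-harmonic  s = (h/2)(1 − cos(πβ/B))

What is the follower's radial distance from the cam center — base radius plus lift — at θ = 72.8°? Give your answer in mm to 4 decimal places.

seg 1 [0°–42.6°] dwell: s stays 0.0000
seg 2 [42.6°–92.1°] uniform, h=21: θ=72.8° here. β=30.2, B=49.5. 21·30.2/49.5 = 12.8121 → s = 12.8121
radial distance = base radius + s = 18 + 12.8121 = 30.8121

30.8121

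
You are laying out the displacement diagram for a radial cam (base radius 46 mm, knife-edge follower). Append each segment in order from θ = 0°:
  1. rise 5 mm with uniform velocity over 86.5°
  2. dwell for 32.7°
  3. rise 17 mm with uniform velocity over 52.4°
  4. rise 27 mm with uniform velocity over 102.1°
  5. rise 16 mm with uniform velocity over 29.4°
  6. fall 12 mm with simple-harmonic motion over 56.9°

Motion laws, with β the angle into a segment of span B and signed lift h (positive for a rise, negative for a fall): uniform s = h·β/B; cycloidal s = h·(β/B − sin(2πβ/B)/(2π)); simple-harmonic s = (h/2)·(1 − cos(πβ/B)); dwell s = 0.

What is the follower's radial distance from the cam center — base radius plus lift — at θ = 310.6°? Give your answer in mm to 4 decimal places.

seg 1 [0°–86.5°] uniform, h=5: full span → s += 5 → s = 5.0000
seg 2 [86.5°–119.2°] dwell: s stays 5.0000
seg 3 [119.2°–171.6°] uniform, h=17: full span → s += 17 → s = 22.0000
seg 4 [171.6°–273.7°] uniform, h=27: full span → s += 27 → s = 49.0000
seg 5 [273.7°–303.1°] uniform, h=16: full span → s += 16 → s = 65.0000
seg 6 [303.1°–360°] simple-harmonic, h=-12: θ=310.6° here. β=7.5, B=56.9. -12/2·(1 − cos(π·0.1318)) = -0.5071 → s = 64.4929
radial distance = base radius + s = 46 + 64.4929 = 110.4929

110.4929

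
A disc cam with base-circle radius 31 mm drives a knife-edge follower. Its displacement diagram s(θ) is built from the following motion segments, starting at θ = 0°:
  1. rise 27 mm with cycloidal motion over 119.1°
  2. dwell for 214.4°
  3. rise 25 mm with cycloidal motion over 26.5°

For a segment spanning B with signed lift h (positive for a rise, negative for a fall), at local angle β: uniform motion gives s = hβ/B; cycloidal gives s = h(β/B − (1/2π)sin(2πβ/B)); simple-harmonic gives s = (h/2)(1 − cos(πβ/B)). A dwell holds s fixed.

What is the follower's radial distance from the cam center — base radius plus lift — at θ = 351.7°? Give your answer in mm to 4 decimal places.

seg 1 [0°–119.1°] cycloidal, h=27: full span → s += 27 → s = 27.0000
seg 2 [119.1°–333.5°] dwell: s stays 27.0000
seg 3 [333.5°–360°] cycloidal, h=25: θ=351.7° here. β=18.2, B=26.5. 25·(0.6868 − sin(2π·0.6868)/(2π)) = 20.8390 → s = 47.8390
radial distance = base radius + s = 31 + 47.8390 = 78.8390

78.8390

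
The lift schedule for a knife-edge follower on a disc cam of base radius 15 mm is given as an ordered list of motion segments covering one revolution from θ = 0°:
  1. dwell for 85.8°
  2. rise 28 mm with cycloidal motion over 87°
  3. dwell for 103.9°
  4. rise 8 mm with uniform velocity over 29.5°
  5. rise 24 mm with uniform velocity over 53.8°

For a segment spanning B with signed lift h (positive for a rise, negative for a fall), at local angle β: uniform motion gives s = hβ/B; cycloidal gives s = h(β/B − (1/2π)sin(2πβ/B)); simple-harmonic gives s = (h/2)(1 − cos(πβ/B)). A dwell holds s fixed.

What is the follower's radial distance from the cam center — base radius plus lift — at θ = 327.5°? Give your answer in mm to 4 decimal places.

seg 1 [0°–85.8°] dwell: s stays 0.0000
seg 2 [85.8°–172.8°] cycloidal, h=28: full span → s += 28 → s = 28.0000
seg 3 [172.8°–276.7°] dwell: s stays 28.0000
seg 4 [276.7°–306.2°] uniform, h=8: full span → s += 8 → s = 36.0000
seg 5 [306.2°–360°] uniform, h=24: θ=327.5° here. β=21.3, B=53.8. 24·21.3/53.8 = 9.5019 → s = 45.5019
radial distance = base radius + s = 15 + 45.5019 = 60.5019

60.5019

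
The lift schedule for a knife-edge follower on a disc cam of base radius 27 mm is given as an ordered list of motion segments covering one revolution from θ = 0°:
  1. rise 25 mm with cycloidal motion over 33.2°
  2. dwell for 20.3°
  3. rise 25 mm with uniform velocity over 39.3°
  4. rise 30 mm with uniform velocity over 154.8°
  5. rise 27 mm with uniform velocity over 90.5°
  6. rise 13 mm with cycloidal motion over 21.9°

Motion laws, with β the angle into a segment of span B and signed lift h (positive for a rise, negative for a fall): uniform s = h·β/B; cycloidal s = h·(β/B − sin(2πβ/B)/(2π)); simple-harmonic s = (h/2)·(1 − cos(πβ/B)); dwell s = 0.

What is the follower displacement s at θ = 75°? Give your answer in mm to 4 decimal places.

seg 1 [0°–33.2°] cycloidal, h=25: full span → s += 25 → s = 25.0000
seg 2 [33.2°–53.5°] dwell: s stays 25.0000
seg 3 [53.5°–92.8°] uniform, h=25: θ=75° here. β=21.5, B=39.3. 25·21.5/39.3 = 13.6768 → s = 38.6768

38.6768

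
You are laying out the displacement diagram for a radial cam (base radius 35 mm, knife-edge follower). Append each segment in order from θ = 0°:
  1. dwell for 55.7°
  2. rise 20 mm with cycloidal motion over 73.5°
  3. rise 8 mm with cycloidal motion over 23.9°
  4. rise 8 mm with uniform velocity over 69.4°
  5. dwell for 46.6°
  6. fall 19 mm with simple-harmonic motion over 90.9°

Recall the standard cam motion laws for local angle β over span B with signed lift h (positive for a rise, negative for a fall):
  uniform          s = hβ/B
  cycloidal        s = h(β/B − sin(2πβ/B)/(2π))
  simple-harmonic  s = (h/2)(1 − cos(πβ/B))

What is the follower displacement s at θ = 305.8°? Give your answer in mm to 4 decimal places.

seg 1 [0°–55.7°] dwell: s stays 0.0000
seg 2 [55.7°–129.2°] cycloidal, h=20: full span → s += 20 → s = 20.0000
seg 3 [129.2°–153.1°] cycloidal, h=8: full span → s += 8 → s = 28.0000
seg 4 [153.1°–222.5°] uniform, h=8: full span → s += 8 → s = 36.0000
seg 5 [222.5°–269.1°] dwell: s stays 36.0000
seg 6 [269.1°–360°] simple-harmonic, h=-19: θ=305.8° here. β=36.7, B=90.9. -19/2·(1 − cos(π·0.4037)) = -6.6707 → s = 29.3293

29.3293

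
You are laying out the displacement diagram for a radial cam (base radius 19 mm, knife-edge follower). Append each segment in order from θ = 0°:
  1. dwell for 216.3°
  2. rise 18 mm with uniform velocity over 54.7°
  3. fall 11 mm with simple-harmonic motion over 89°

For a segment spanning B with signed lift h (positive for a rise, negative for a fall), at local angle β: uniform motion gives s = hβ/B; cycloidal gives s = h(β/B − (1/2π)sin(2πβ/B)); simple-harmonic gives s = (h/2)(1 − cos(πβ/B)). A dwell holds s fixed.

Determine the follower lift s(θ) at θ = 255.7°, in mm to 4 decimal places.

seg 1 [0°–216.3°] dwell: s stays 0.0000
seg 2 [216.3°–271°] uniform, h=18: θ=255.7° here. β=39.4, B=54.7. 18·39.4/54.7 = 12.9653 → s = 12.9653

12.9653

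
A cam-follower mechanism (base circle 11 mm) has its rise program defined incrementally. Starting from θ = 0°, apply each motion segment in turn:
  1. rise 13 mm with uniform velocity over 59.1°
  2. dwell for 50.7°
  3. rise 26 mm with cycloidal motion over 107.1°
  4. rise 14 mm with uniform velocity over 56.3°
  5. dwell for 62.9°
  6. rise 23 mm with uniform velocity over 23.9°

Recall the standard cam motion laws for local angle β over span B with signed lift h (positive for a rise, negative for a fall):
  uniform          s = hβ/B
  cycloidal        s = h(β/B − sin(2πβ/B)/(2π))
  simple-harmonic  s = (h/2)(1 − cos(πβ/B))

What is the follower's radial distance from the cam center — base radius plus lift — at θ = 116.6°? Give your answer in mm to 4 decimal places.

seg 1 [0°–59.1°] uniform, h=13: full span → s += 13 → s = 13.0000
seg 2 [59.1°–109.8°] dwell: s stays 13.0000
seg 3 [109.8°–216.9°] cycloidal, h=26: θ=116.6° here. β=6.8, B=107.1. 26·(0.0635 − sin(2π·0.0635)/(2π)) = 0.0434 → s = 13.0434
radial distance = base radius + s = 11 + 13.0434 = 24.0434

24.0434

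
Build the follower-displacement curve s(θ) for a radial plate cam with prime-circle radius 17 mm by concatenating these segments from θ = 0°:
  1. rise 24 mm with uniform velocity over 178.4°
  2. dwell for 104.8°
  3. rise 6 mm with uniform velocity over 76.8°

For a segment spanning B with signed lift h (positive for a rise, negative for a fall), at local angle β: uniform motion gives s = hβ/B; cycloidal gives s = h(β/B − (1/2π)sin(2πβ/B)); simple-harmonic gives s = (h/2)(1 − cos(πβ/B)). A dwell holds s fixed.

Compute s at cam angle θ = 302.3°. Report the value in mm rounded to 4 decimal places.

seg 1 [0°–178.4°] uniform, h=24: full span → s += 24 → s = 24.0000
seg 2 [178.4°–283.2°] dwell: s stays 24.0000
seg 3 [283.2°–360°] uniform, h=6: θ=302.3° here. β=19.1, B=76.8. 6·19.1/76.8 = 1.4922 → s = 25.4922

25.4922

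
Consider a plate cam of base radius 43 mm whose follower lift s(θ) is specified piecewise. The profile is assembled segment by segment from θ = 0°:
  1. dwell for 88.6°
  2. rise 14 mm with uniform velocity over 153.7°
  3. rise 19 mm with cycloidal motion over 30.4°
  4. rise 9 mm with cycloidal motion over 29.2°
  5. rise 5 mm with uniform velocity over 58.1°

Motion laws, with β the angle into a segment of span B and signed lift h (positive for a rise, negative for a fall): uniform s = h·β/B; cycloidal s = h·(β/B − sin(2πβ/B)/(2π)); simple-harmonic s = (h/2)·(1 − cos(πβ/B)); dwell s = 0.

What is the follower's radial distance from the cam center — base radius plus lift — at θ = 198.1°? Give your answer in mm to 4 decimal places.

seg 1 [0°–88.6°] dwell: s stays 0.0000
seg 2 [88.6°–242.3°] uniform, h=14: θ=198.1° here. β=109.5, B=153.7. 14·109.5/153.7 = 9.9740 → s = 9.9740
radial distance = base radius + s = 43 + 9.9740 = 52.9740

52.9740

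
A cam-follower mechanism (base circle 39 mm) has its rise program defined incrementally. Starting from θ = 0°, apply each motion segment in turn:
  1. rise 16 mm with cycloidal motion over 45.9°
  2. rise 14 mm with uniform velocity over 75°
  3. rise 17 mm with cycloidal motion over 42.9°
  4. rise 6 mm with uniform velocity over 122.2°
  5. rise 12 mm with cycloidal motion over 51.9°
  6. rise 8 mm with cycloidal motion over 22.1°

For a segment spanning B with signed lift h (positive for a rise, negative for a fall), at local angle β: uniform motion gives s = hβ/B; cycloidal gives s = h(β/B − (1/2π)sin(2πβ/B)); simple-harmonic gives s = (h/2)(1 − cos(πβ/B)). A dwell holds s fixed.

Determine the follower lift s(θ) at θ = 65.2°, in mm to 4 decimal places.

seg 1 [0°–45.9°] cycloidal, h=16: full span → s += 16 → s = 16.0000
seg 2 [45.9°–120.9°] uniform, h=14: θ=65.2° here. β=19.3, B=75. 14·19.3/75 = 3.6027 → s = 19.6027

19.6027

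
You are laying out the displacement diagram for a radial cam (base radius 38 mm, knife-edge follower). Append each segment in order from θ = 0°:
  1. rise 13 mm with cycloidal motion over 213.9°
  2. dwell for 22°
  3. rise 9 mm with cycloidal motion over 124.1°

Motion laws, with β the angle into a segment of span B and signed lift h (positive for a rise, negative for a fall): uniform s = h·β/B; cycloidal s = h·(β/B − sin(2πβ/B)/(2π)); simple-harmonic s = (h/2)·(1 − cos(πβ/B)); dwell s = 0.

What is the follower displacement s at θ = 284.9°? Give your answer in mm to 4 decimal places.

seg 1 [0°–213.9°] cycloidal, h=13: full span → s += 13 → s = 13.0000
seg 2 [213.9°–235.9°] dwell: s stays 13.0000
seg 3 [235.9°–360°] cycloidal, h=9: θ=284.9° here. β=49, B=124.1. 9·(0.3948 − sin(2π·0.3948)/(2π)) = 2.6745 → s = 15.6745

15.6745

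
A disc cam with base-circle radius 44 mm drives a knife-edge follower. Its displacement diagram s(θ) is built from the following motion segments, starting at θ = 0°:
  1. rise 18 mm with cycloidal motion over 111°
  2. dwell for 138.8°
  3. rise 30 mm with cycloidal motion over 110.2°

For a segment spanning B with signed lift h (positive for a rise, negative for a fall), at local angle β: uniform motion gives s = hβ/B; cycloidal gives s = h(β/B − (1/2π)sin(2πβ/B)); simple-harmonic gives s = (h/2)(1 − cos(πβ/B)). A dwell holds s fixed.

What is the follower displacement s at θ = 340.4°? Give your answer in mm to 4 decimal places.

seg 1 [0°–111°] cycloidal, h=18: full span → s += 18 → s = 18.0000
seg 2 [111°–249.8°] dwell: s stays 18.0000
seg 3 [249.8°–360°] cycloidal, h=30: θ=340.4° here. β=90.6, B=110.2. 30·(0.8221 − sin(2π·0.8221)/(2π)) = 28.9567 → s = 46.9567

46.9567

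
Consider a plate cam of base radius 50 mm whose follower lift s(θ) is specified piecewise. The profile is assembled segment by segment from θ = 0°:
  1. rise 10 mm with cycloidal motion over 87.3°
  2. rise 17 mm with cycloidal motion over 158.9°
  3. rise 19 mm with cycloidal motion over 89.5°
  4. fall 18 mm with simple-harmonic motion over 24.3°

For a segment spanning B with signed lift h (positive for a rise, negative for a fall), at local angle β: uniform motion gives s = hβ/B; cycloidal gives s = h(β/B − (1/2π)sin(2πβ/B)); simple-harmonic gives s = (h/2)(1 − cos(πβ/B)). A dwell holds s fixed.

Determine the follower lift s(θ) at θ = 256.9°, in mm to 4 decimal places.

seg 1 [0°–87.3°] cycloidal, h=10: full span → s += 10 → s = 10.0000
seg 2 [87.3°–246.2°] cycloidal, h=17: full span → s += 17 → s = 27.0000
seg 3 [246.2°–335.7°] cycloidal, h=19: θ=256.9° here. β=10.7, B=89.5. 19·(0.1196 − sin(2π·0.1196)/(2π)) = 0.2077 → s = 27.2077

27.2077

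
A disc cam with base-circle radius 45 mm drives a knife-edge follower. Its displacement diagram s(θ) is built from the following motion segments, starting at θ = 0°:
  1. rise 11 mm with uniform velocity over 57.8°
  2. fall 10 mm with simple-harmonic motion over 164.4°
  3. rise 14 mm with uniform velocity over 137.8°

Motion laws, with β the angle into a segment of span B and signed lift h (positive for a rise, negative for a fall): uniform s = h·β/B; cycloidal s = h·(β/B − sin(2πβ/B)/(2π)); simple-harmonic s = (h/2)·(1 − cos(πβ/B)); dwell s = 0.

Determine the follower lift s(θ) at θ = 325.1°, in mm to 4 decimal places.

seg 1 [0°–57.8°] uniform, h=11: full span → s += 11 → s = 11.0000
seg 2 [57.8°–222.2°] simple-harmonic, h=-10: full span → s += -10 → s = 1.0000
seg 3 [222.2°–360°] uniform, h=14: θ=325.1° here. β=102.9, B=137.8. 14·102.9/137.8 = 10.4543 → s = 11.4543

11.4543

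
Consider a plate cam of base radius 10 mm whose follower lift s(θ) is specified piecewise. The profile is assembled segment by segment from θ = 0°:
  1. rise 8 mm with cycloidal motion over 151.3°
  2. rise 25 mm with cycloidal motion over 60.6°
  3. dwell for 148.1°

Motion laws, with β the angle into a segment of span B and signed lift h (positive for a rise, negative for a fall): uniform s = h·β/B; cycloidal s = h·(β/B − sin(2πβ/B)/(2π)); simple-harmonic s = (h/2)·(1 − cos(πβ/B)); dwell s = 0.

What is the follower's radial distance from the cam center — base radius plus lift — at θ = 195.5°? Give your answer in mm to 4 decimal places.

seg 1 [0°–151.3°] cycloidal, h=8: full span → s += 8 → s = 8.0000
seg 2 [151.3°–211.9°] cycloidal, h=25: θ=195.5° here. β=44.2, B=60.6. 25·(0.7294 − sin(2π·0.7294)/(2π)) = 22.1798 → s = 30.1798
radial distance = base radius + s = 10 + 30.1798 = 40.1798

40.1798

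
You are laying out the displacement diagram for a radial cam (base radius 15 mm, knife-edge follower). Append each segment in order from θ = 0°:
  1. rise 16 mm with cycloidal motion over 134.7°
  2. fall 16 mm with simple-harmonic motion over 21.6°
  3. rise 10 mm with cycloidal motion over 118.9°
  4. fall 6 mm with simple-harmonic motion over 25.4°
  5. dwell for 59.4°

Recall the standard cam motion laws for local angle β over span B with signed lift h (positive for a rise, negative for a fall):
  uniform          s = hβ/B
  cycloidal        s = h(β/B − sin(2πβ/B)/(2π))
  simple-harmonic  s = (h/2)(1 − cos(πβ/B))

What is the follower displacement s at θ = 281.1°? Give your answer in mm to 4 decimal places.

seg 1 [0°–134.7°] cycloidal, h=16: full span → s += 16 → s = 16.0000
seg 2 [134.7°–156.3°] simple-harmonic, h=-16: full span → s += -16 → s = 0.0000
seg 3 [156.3°–275.2°] cycloidal, h=10: full span → s += 10 → s = 10.0000
seg 4 [275.2°–300.6°] simple-harmonic, h=-6: θ=281.1° here. β=5.9, B=25.4. -6/2·(1 − cos(π·0.2323)) = -0.7640 → s = 9.2360

9.2360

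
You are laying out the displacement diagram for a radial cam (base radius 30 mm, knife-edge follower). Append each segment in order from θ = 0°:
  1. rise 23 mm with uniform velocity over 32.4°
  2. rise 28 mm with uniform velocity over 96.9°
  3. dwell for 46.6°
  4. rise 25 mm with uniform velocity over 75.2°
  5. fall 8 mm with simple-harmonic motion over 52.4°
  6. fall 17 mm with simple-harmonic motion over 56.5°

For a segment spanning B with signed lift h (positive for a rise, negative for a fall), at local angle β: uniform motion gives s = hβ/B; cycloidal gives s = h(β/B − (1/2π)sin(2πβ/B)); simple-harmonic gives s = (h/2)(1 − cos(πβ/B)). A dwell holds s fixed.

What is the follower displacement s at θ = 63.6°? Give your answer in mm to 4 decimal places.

seg 1 [0°–32.4°] uniform, h=23: full span → s += 23 → s = 23.0000
seg 2 [32.4°–129.3°] uniform, h=28: θ=63.6° here. β=31.2, B=96.9. 28·31.2/96.9 = 9.0155 → s = 32.0155

32.0155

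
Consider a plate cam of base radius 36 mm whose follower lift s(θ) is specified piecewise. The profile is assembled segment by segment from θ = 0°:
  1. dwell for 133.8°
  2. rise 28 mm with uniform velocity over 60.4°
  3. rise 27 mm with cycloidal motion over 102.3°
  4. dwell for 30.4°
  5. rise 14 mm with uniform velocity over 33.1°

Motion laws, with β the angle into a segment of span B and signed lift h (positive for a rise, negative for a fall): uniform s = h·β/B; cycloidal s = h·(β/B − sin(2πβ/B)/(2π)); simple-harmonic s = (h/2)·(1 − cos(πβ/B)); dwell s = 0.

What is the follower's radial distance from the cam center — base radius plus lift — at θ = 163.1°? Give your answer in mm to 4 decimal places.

seg 1 [0°–133.8°] dwell: s stays 0.0000
seg 2 [133.8°–194.2°] uniform, h=28: θ=163.1° here. β=29.3, B=60.4. 28·29.3/60.4 = 13.5828 → s = 13.5828
radial distance = base radius + s = 36 + 13.5828 = 49.5828

49.5828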